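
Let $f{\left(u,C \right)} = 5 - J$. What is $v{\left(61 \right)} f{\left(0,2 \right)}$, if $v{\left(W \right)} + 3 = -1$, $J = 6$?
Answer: $4$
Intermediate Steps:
$v{\left(W \right)} = -4$ ($v{\left(W \right)} = -3 - 1 = -4$)
$f{\left(u,C \right)} = -1$ ($f{\left(u,C \right)} = 5 - 6 = -1$)
$v{\left(61 \right)} f{\left(0,2 \right)} = \left(-4\right) \left(-1\right) = 4$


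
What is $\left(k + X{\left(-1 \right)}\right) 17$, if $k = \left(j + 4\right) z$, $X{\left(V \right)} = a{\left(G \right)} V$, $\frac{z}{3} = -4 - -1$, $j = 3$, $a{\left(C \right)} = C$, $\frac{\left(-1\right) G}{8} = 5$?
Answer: $-391$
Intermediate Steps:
$G = -40$ ($G = \left(-8\right) 5 = -40$)
$z = -9$ ($z = 3 \left(-4 - -1\right) = 3 \left(-4 + 1\right) = 3 \left(-3\right) = -9$)
$X{\left(V \right)} = - 40 V$
$k = -63$ ($k = \left(3 + 4\right) \left(-9\right) = 7 \left(-9\right) = -63$)
$\left(k + X{\left(-1 \right)}\right) 17 = \left(-63 - -40\right) 17 = \left(-63 + 40\right) 17 = \left(-23\right) 17 = -391$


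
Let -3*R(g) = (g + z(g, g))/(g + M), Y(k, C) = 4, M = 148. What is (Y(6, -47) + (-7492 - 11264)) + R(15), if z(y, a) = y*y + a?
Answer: -3056661/163 ≈ -18753.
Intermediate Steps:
z(y, a) = a + y² (z(y, a) = y² + a = a + y²)
R(g) = -(g² + 2*g)/(3*(148 + g)) (R(g) = -(g + (g + g²))/(3*(g + 148)) = -(g² + 2*g)/(3*(148 + g)))
(Y(6, -47) + (-7492 - 11264)) + R(15) = (4 + (-7492 - 11264)) + (⅓)*15*(-2 - 1*15)/(148 + 15) = (4 - 18756) + (⅓)*15*(-2 - 15)/163 = -18752 + (⅓)*15*(1/163)*(-17) = -18752 - 85/163 = -3056661/163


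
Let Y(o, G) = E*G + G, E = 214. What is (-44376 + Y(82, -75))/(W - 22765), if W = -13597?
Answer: 60501/36362 ≈ 1.6639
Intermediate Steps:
Y(o, G) = 215*G (Y(o, G) = 214*G + G = 215*G)
(-44376 + Y(82, -75))/(W - 22765) = (-44376 + 215*(-75))/(-13597 - 22765) = (-44376 - 16125)/(-36362) = -60501*(-1/36362) = 60501/36362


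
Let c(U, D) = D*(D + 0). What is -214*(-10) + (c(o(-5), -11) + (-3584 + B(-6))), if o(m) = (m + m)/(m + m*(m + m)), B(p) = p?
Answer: -1329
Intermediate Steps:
o(m) = 2*m/(m + 2*m²) (o(m) = (2*m)/(m + m*(2*m)) = (2*m)/(m + 2*m²) = 2*m/(m + 2*m²))
c(U, D) = D² (c(U, D) = D*D = D²)
-214*(-10) + (c(o(-5), -11) + (-3584 + B(-6))) = -214*(-10) + ((-11)² + (-3584 - 6)) = 2140 + (121 - 3590) = 2140 - 3469 = -1329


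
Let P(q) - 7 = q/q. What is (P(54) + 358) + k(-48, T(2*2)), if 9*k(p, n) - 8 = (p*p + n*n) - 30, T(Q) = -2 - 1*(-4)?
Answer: 620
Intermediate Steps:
T(Q) = 2 (T(Q) = -2 + 4 = 2)
k(p, n) = -22/9 + n²/9 + p²/9 (k(p, n) = 8/9 + ((p*p + n*n) - 30)/9 = 8/9 + ((p² + n²) - 30)/9 = 8/9 + ((n² + p²) - 30)/9 = 8/9 + (-30 + n² + p²)/9 = 8/9 + (-10/3 + n²/9 + p²/9) = -22/9 + n²/9 + p²/9)
P(q) = 8 (P(q) = 7 + q/q = 7 + 1 = 8)
(P(54) + 358) + k(-48, T(2*2)) = (8 + 358) + (-22/9 + (⅑)*2² + (⅑)*(-48)²) = 366 + (-22/9 + (⅑)*4 + (⅑)*2304) = 366 + (-22/9 + 4/9 + 256) = 366 + 254 = 620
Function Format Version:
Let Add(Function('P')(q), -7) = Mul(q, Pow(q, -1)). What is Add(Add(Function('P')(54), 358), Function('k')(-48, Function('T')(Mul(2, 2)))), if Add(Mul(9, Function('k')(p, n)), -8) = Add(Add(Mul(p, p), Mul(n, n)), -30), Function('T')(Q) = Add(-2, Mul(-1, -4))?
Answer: 620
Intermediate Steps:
Function('T')(Q) = 2 (Function('T')(Q) = Add(-2, 4) = 2)
Function('k')(p, n) = Add(Rational(-22, 9), Mul(Rational(1, 9), Pow(n, 2)), Mul(Rational(1, 9), Pow(p, 2))) (Function('k')(p, n) = Add(Rational(8, 9), Mul(Rational(1, 9), Add(Add(Mul(p, p), Mul(n, n)), -30))) = Add(Rational(8, 9), Mul(Rational(1, 9), Add(Add(Pow(p, 2), Pow(n, 2)), -30))) = Add(Rational(8, 9), Mul(Rational(1, 9), Add(Add(Pow(n, 2), Pow(p, 2)), -30))) = Add(Rational(8, 9), Mul(Rational(1, 9), Add(-30, Pow(n, 2), Pow(p, 2)))) = Add(Rational(8, 9), Add(Rational(-10, 3), Mul(Rational(1, 9), Pow(n, 2)), Mul(Rational(1, 9), Pow(p, 2)))) = Add(Rational(-22, 9), Mul(Rational(1, 9), Pow(n, 2)), Mul(Rational(1, 9), Pow(p, 2))))
Function('P')(q) = 8 (Function('P')(q) = Add(7, Mul(q, Pow(q, -1))) = Add(7, 1) = 8)
Add(Add(Function('P')(54), 358), Function('k')(-48, Function('T')(Mul(2, 2)))) = Add(Add(8, 358), Add(Rational(-22, 9), Mul(Rational(1, 9), Pow(2, 2)), Mul(Rational(1, 9), Pow(-48, 2)))) = Add(366, Add(Rational(-22, 9), Mul(Rational(1, 9), 4), Mul(Rational(1, 9), 2304))) = Add(366, Add(Rational(-22, 9), Rational(4, 9), 256)) = Add(366, 254) = 620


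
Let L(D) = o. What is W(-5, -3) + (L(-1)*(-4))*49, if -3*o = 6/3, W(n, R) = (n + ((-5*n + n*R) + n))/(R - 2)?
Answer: 374/3 ≈ 124.67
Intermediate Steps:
W(n, R) = (-3*n + R*n)/(-2 + R) (W(n, R) = (n + ((-5*n + R*n) + n))/(-2 + R) = (n + (-4*n + R*n))/(-2 + R) = (-3*n + R*n)/(-2 + R))
o = -2/3 ≈ -0.66667
L(D) = -2/3
W(-5, -3) + (L(-1)*(-4))*49 = -5*(-3 - 3)/(-2 - 3) - 2/3*(-4)*49 = -5*(-6)/(-5) + (8/3)*49 = -5*(-1/5)*(-6) + 392/3 = -6 + 392/3 = 374/3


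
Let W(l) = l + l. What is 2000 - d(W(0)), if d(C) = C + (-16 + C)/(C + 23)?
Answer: 46016/23 ≈ 2000.7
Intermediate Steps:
W(l) = 2*l
d(C) = C + (-16 + C)/(23 + C)
2000 - d(W(0)) = 2000 - (-16 + (2*0)**2 + 24*(2*0))/(23 + 2*0) = 2000 - (-16 + 0**2 + 24*0)/(23 + 0) = 2000 - (-16 + 0 + 0)/23 = 2000 - (-16)/23 = 2000 - 1*(-16/23) = 2000 + 16/23 = 46016/23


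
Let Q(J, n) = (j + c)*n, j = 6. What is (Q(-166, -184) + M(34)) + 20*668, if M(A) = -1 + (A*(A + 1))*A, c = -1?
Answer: 52899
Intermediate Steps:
Q(J, n) = 5*n (Q(J, n) = (6 - 1)*n = 5*n)
M(A) = -1 + A²*(1 + A) (M(A) = -1 + (A*(1 + A))*A = -1 + A²*(1 + A))
(Q(-166, -184) + M(34)) + 20*668 = (5*(-184) + (-1 + 34² + 34³)) + 20*668 = (-920 + (-1 + 1156 + 39304)) + 13360 = (-920 + 40459) + 13360 = 39539 + 13360 = 52899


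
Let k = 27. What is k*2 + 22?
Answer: 76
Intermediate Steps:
k*2 + 22 = 27*2 + 22 = 54 + 22 = 76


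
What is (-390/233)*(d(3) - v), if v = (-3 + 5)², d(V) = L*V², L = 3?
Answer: -8970/233 ≈ -38.498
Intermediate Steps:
d(V) = 3*V²
v = 4 (v = 2² = 4)
(-390/233)*(d(3) - v) = (-390/233)*(3*3² - 1*4) = (-390*1/233)*(3*9 - 4) = -390*(27 - 4)/233 = -390/233*23 = -8970/233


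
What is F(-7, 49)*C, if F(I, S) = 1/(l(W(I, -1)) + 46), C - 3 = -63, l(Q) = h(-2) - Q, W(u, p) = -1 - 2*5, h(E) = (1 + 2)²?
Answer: -10/11 ≈ -0.90909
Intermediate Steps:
h(E) = 9 (h(E) = 3² = 9)
W(u, p) = -11 (W(u, p) = -1 - 10 = -11)
l(Q) = 9 - Q
C = -60 (C = 3 - 63 = -60)
F(I, S) = 1/66 (F(I, S) = 1/((9 - 1*(-11)) + 46) = 1/((9 + 11) + 46) = 1/(20 + 46) = 1/66)
F(-7, 49)*C = (1/66)*(-60) = -10/11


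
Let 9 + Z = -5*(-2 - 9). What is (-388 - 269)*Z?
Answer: -30222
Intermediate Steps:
Z = 46 (Z = -9 - 5*(-2 - 9) = -9 - 5*(-11) = -9 + 55 = 46)
(-388 - 269)*Z = (-388 - 269)*46 = -657*46 = -30222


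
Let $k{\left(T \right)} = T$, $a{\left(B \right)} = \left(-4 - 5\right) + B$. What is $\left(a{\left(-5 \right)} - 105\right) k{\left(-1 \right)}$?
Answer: $119$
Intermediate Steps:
$a{\left(B \right)} = -9 + B$
$\left(a{\left(-5 \right)} - 105\right) k{\left(-1 \right)} = \left(\left(-9 - 5\right) - 105\right) \left(-1\right) = \left(-14 - 105\right) \left(-1\right) = \left(-119\right) \left(-1\right) = 119$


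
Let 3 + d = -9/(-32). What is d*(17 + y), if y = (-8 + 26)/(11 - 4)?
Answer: -11919/224 ≈ -53.210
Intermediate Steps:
d = -87/32 (d = -3 - 9/(-32) = -3 - 9*(-1/32) = -3 + 9/32 = -87/32 ≈ -2.7188)
y = 18/7 ≈ 2.5714
d*(17 + y) = -87*(17 + 18/7)/32 = -87/32*137/7 = -11919/224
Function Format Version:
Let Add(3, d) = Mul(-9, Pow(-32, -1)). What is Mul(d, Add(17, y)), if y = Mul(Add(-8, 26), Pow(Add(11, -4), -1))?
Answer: Rational(-11919, 224) ≈ -53.210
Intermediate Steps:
d = Rational(-87, 32) (d = Add(-3, Mul(-9, Pow(-32, -1))) = Add(-3, Mul(-9, Rational(-1, 32))) = Add(-3, Rational(9, 32)) = Rational(-87, 32) ≈ -2.7188)
y = Rational(18, 7) (y = Mul(18, Pow(7, -1)) = Mul(18, Rational(1, 7)) = Rational(18, 7) ≈ 2.5714)
Mul(d, Add(17, y)) = Mul(Rational(-87, 32), Add(17, Rational(18, 7))) = Mul(Rational(-87, 32), Rational(137, 7)) = Rational(-11919, 224)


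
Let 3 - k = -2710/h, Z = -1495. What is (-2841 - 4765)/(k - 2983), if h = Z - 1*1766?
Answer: 12401583/4860245 ≈ 2.5516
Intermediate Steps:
h = -3261 (h = -1495 - 1*1766 = -1495 - 1766 = -3261)
k = 7073/3261 (k = 3 - (-2710)/(-3261) = 3 - (-2710)*(-1)/3261 = 3 - 1*2710/3261 = 3 - 2710/3261 = 7073/3261 ≈ 2.1690)
(-2841 - 4765)/(k - 2983) = (-2841 - 4765)/(7073/3261 - 2983) = -7606/(-9720490/3261) = -7606*(-3261/9720490) = 12401583/4860245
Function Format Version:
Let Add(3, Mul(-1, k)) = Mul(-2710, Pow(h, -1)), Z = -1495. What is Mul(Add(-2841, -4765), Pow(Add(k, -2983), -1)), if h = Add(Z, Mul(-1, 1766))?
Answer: Rational(12401583, 4860245) ≈ 2.5516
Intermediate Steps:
h = -3261 (h = Add(-1495, Mul(-1, 1766)) = Add(-1495, -1766) = -3261)
k = Rational(7073, 3261) (k = Add(3, Mul(-1, Mul(-2710, Pow(-3261, -1)))) = Add(3, Mul(-1, Mul(-2710, Rational(-1, 3261)))) = Add(3, Mul(-1, Rational(2710, 3261))) = Add(3, Rational(-2710, 3261)) = Rational(7073, 3261) ≈ 2.1690)
Mul(Add(-2841, -4765), Pow(Add(k, -2983), -1)) = Mul(Add(-2841, -4765), Pow(Add(Rational(7073, 3261), -2983), -1)) = Mul(-7606, Pow(Rational(-9720490, 3261), -1)) = Mul(-7606, Rational(-3261, 9720490)) = Rational(12401583, 4860245)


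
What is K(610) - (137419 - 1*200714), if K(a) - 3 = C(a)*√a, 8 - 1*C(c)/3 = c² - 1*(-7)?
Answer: 63298 - 1116297*√610 ≈ -2.7507e+7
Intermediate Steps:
C(c) = 3 - 3*c² (C(c) = 24 - 3*(c² - 1*(-7)) = 24 - 3*(c² + 7) = 24 - 3*(7 + c²) = 24 + (-21 - 3*c²) = 3 - 3*c²)
K(a) = 3 + √a*(3 - 3*a²) (K(a) = 3 + (3 - 3*a²)*√a = 3 + √a*(3 - 3*a²))
K(610) - (137419 - 1*200714) = (3 + 3*√610*(1 - 1*610²)) - (137419 - 1*200714) = (3 + 3*√610*(1 - 1*372100)) - (137419 - 200714) = (3 + 3*√610*(1 - 372100)) - 1*(-63295) = (3 + 3*√610*(-372099)) + 63295 = (3 - 1116297*√610) + 63295 = 63298 - 1116297*√610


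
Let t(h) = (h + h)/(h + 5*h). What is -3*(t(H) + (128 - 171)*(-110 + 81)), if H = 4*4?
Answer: -3742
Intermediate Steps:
H = 16
t(h) = ⅓ (t(h) = (2*h)/((6*h)) = (2*h)*(1/(6*h)) = ⅓)
-3*(t(H) + (128 - 171)*(-110 + 81)) = -3*(⅓ + (128 - 171)*(-110 + 81)) = -3*(⅓ - 43*(-29)) = -3*(⅓ + 1247) = -3*3742/3 = -3742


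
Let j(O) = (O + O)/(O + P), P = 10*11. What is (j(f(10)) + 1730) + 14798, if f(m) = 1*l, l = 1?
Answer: 1834610/111 ≈ 16528.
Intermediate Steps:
P = 110
f(m) = 1 (f(m) = 1*1 = 1)
j(O) = 2*O/(110 + O) (j(O) = (O + O)/(O + 110) = (2*O)/(110 + O) = 2*O/(110 + O))
(j(f(10)) + 1730) + 14798 = (2*1/(110 + 1) + 1730) + 14798 = (2*1/111 + 1730) + 14798 = (2*1*(1/111) + 1730) + 14798 = (2/111 + 1730) + 14798 = 192032/111 + 14798 = 1834610/111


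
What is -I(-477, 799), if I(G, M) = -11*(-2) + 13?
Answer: -35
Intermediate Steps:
I(G, M) = 35 (I(G, M) = 22 + 13 = 35)
-I(-477, 799) = -1*35 = -35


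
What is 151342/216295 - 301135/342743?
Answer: -13262583719/74133597185 ≈ -0.17890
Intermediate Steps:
151342/216295 - 301135/342743 = -13262583719/74133597185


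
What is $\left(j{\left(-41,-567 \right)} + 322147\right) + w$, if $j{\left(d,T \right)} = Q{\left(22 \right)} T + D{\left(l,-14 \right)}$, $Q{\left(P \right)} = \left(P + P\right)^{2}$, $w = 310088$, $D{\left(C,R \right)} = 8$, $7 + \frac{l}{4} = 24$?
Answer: $-465469$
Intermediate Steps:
$l = 68$ ($l = -28 + 4 \cdot 24 = -28 + 96 = 68$)
$Q{\left(P \right)} = 4 P^{2}$ ($Q{\left(P \right)} = \left(2 P\right)^{2} = 4 P^{2}$)
$j{\left(d,T \right)} = 8 + 1936 T$ ($j{\left(d,T \right)} = 4 \cdot 22^{2} T + 8 = 4 \cdot 484 T + 8 = 1936 T + 8 = 8 + 1936 T$)
$\left(j{\left(-41,-567 \right)} + 322147\right) + w = \left(\left(8 + 1936 \left(-567\right)\right) + 322147\right) + 310088 = \left(\left(8 - 1097712\right) + 322147\right) + 310088 = \left(-1097704 + 322147\right) + 310088 = -775557 + 310088 = -465469$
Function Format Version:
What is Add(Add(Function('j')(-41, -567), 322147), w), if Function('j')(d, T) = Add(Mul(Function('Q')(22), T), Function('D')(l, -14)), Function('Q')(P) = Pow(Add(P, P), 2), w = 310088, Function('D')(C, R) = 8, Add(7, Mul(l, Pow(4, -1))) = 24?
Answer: -465469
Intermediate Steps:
l = 68 (l = Add(-28, Mul(4, 24)) = Add(-28, 96) = 68)
Function('Q')(P) = Mul(4, Pow(P, 2)) (Function('Q')(P) = Pow(Mul(2, P), 2) = Mul(4, Pow(P, 2)))
Function('j')(d, T) = Add(8, Mul(1936, T)) (Function('j')(d, T) = Add(Mul(Mul(4, Pow(22, 2)), T), 8) = Add(Mul(Mul(4, 484), T), 8) = Add(Mul(1936, T), 8) = Add(8, Mul(1936, T)))
Add(Add(Function('j')(-41, -567), 322147), w) = Add(Add(Add(8, Mul(1936, -567)), 322147), 310088) = Add(Add(Add(8, -1097712), 322147), 310088) = Add(Add(-1097704, 322147), 310088) = Add(-775557, 310088) = -465469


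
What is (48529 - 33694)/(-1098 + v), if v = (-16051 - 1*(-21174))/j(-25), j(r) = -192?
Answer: -2848320/215939 ≈ -13.190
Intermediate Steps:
v = -5123/192 (v = (-16051 - 1*(-21174))/(-192) = (-16051 + 21174)*(-1/192) = 5123*(-1/192) = -5123/192 ≈ -26.682)
(48529 - 33694)/(-1098 + v) = (48529 - 33694)/(-1098 - 5123/192) = 14835/(-215939/192) = 14835*(-192/215939) = -2848320/215939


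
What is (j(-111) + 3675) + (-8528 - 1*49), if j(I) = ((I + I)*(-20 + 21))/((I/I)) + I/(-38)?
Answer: -194601/38 ≈ -5121.1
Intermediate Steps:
j(I) = 75*I/38 (j(I) = ((2*I)*1)/1 + I*(-1/38) = (2*I)*1 - I/38 = 2*I - I/38 = 75*I/38)
(j(-111) + 3675) + (-8528 - 1*49) = ((75/38)*(-111) + 3675) + (-8528 - 1*49) = (-8325/38 + 3675) + (-8528 - 49) = 131325/38 - 8577 = -194601/38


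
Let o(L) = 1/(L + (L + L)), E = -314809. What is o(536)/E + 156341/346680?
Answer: 1648788047389/3656122468020 ≈ 0.45097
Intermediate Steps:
o(L) = 1/(3*L) (o(L) = 1/(L + 2*L) = 1/(3*L))
o(536)/E + 156341/346680 = ((1/3)/536)/(-314809) + 156341/346680 = ((1/3)*(1/536))*(-1/314809) + 156341*(1/346680) = (1/1608)*(-1/314809) + 156341/346680 = -1/506212872 + 156341/346680 = 1648788047389/3656122468020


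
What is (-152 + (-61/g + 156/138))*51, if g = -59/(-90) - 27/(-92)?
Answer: -991544550/90367 ≈ -10972.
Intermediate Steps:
g = 3929/4140 (g = -59*(-1/90) - 27*(-1/92) = 59/90 + 27/92 = 3929/4140 ≈ 0.94903)
(-152 + (-61/g + 156/138))*51 = (-152 + (-61/3929/4140 + 156/138))*51 = (-152 + (-61*4140/3929 + 156*(1/138)))*51 = (-152 + (-252540/3929 + 26/23))*51 = (-152 - 5706266/90367)*51 = -19442050/90367*51 = -991544550/90367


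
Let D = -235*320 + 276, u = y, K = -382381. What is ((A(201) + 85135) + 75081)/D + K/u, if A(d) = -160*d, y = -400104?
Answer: -5646550945/7494348024 ≈ -0.75344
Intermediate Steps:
u = -400104
D = -74924 (D = -75200 + 276 = -74924)
((A(201) + 85135) + 75081)/D + K/u = ((-160*201 + 85135) + 75081)/(-74924) - 382381/(-400104) = ((-32160 + 85135) + 75081)*(-1/74924) - 382381*(-1/400104) = (52975 + 75081)*(-1/74924) + 382381/400104 = 128056*(-1/74924) + 382381/400104 = -32014/18731 + 382381/400104 = -5646550945/7494348024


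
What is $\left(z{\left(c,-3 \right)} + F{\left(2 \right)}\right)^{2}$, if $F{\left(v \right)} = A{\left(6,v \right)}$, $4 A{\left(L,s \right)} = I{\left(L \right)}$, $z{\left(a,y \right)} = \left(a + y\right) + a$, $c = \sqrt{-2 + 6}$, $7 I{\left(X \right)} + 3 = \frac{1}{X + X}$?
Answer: $\frac{1849}{2304} \approx 0.80252$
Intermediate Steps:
$I{\left(X \right)} = - \frac{3}{7} + \frac{1}{14 X}$ ($I{\left(X \right)} = - \frac{3}{7} + \frac{1}{7 \left(X + X\right)} = - \frac{3}{7} + \frac{1}{7 \cdot 2 X} = - \frac{3}{7} + \frac{\frac{1}{2} \frac{1}{X}}{7} = - \frac{3}{7} + \frac{1}{14 X}$)
$c = 2$ ($c = \sqrt{4} = 2$)
$z{\left(a,y \right)} = y + 2 a$
$A{\left(L,s \right)} = \frac{1 - 6 L}{56 L}$ ($A{\left(L,s \right)} = \frac{\frac{1}{14} \frac{1}{L} \left(1 - 6 L\right)}{4} = \frac{1 - 6 L}{56 L}$)
$F{\left(v \right)} = - \frac{5}{48}$ ($F{\left(v \right)} = \frac{1 - 36}{56 \cdot 6} = \frac{1}{56} \cdot \frac{1}{6} \left(1 - 36\right) = \frac{1}{56} \cdot \frac{1}{6} \left(-35\right) = - \frac{5}{48}$)
$\left(z{\left(c,-3 \right)} + F{\left(2 \right)}\right)^{2} = \left(\left(-3 + 2 \cdot 2\right) - \frac{5}{48}\right)^{2} = \left(\left(-3 + 4\right) - \frac{5}{48}\right)^{2} = \left(1 - \frac{5}{48}\right)^{2} = \left(\frac{43}{48}\right)^{2} = \frac{1849}{2304}$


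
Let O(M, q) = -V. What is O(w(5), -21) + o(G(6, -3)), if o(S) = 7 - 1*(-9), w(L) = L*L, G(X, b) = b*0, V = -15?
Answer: 31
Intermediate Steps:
G(X, b) = 0
w(L) = L**2
O(M, q) = 15 (O(M, q) = -1*(-15) = 15)
o(S) = 16 (o(S) = 7 + 9 = 16)
O(w(5), -21) + o(G(6, -3)) = 15 + 16 = 31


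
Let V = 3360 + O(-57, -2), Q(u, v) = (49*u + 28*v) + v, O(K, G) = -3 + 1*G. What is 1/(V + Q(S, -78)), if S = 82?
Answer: 1/5111 ≈ 0.00019566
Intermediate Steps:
O(K, G) = -3 + G
Q(u, v) = 29*v + 49*u (Q(u, v) = (28*v + 49*u) + v = 29*v + 49*u)
V = 3355 (V = 3360 + (-3 - 2) = 3360 - 5 = 3355)
1/(V + Q(S, -78)) = 1/(3355 + (29*(-78) + 49*82)) = 1/(3355 + (-2262 + 4018)) = 1/(3355 + 1756) = 1/5111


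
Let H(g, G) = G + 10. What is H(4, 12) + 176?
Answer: 198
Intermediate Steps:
H(g, G) = 10 + G
H(4, 12) + 176 = (10 + 12) + 176 = 22 + 176 = 198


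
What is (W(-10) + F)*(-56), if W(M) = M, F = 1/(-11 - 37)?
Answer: 3367/6 ≈ 561.17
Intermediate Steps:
F = -1/48 (F = 1/(-48) = -1/48 ≈ -0.020833)
(W(-10) + F)*(-56) = (-10 - 1/48)*(-56) = -481/48*(-56) = 3367/6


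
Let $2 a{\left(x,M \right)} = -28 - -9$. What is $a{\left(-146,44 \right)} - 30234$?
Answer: $- \frac{60487}{2} \approx -30244.0$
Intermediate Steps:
$a{\left(x,M \right)} = - \frac{19}{2}$ ($a{\left(x,M \right)} = \frac{-28 - -9}{2} = \frac{-28 + 9}{2} = \frac{1}{2} \left(-19\right) = - \frac{19}{2}$)
$a{\left(-146,44 \right)} - 30234 = - \frac{19}{2} - 30234 = - \frac{60487}{2}$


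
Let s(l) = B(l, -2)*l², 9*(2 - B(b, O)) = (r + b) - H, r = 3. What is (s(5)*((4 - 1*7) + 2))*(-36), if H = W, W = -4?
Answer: 600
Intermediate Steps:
H = -4
B(b, O) = 11/9 - b/9 (B(b, O) = 2 - ((3 + b) - 1*(-4))/9 = 2 - ((3 + b) + 4)/9 = 2 - (7 + b)/9 = 2 + (-7/9 - b/9) = 11/9 - b/9)
s(l) = l²*(11/9 - l/9) (s(l) = (11/9 - l/9)*l² = l²*(11/9 - l/9))
(s(5)*((4 - 1*7) + 2))*(-36) = (((⅑)*5²*(11 - 1*5))*((4 - 1*7) + 2))*(-36) = (((⅑)*25*(11 - 5))*((4 - 7) + 2))*(-36) = (((⅑)*25*6)*(-3 + 2))*(-36) = ((50/3)*(-1))*(-36) = -50/3*(-36) = 600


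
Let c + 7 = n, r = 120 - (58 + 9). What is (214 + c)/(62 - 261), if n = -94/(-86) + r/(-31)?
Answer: -275109/265267 ≈ -1.0371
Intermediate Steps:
r = 53 (r = 120 - 1*67 = 120 - 67 = 53)
n = -822/1333 (n = -94/(-86) + 53/(-31) = -94*(-1/86) + 53*(-1/31) = 47/43 - 53/31 = -822/1333 ≈ -0.61665)
c = -10153/1333 (c = -7 - 822/1333 = -10153/1333 ≈ -7.6167)
(214 + c)/(62 - 261) = (214 - 10153/1333)/(62 - 261) = (275109/1333)/(-199) = (275109/1333)*(-1/199) = -275109/265267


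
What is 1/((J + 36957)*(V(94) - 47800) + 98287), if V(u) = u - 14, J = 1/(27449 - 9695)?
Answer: -8877/15654498561241 ≈ -5.6706e-10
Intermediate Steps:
J = 1/17754 ≈ 5.6325e-5
V(u) = -14 + u
1/((J + 36957)*(V(94) - 47800) + 98287) = 1/((1/17754 + 36957)*((-14 + 94) - 47800) + 98287) = 1/(656134579*(80 - 47800)/17754 + 98287) = 1/((656134579/17754)*(-47720) + 98287) = 1/(-15655371054940/8877 + 98287) = 1/(-15654498561241/8877) = -8877/15654498561241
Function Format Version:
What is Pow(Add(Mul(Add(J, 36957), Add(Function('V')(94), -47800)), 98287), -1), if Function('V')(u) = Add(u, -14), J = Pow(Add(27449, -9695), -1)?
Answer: Rational(-8877, 15654498561241) ≈ -5.6706e-10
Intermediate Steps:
J = Rational(1, 17754) (J = Pow(17754, -1) = Rational(1, 17754) ≈ 5.6325e-5)
Function('V')(u) = Add(-14, u)
Pow(Add(Mul(Add(J, 36957), Add(Function('V')(94), -47800)), 98287), -1) = Pow(Add(Mul(Add(Rational(1, 17754), 36957), Add(Add(-14, 94), -47800)), 98287), -1) = Pow(Add(Mul(Rational(656134579, 17754), Add(80, -47800)), 98287), -1) = Pow(Add(Mul(Rational(656134579, 17754), -47720), 98287), -1) = Pow(Add(Rational(-15655371054940, 8877), 98287), -1) = Pow(Rational(-15654498561241, 8877), -1) = Rational(-8877, 15654498561241)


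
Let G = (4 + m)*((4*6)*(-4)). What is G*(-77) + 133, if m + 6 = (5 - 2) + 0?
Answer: 7525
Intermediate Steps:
m = -3 (m = -6 + ((5 - 2) + 0) = -6 + (3 + 0) = -6 + 3 = -3)
G = -96 (G = (4 - 3)*((4*6)*(-4)) = 1*(24*(-4)) = 1*(-96) = -96)
G*(-77) + 133 = -96*(-77) + 133 = 7392 + 133 = 7525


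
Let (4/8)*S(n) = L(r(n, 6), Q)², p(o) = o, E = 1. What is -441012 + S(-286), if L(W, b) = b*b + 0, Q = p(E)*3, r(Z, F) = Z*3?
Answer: -440850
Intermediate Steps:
r(Z, F) = 3*Z
Q = 3 (Q = 1*3 = 3)
L(W, b) = b² (L(W, b) = b² + 0 = b²)
S(n) = 162 (S(n) = 2*(3²)² = 2*9² = 2*81 = 162)
-441012 + S(-286) = -441012 + 162 = -440850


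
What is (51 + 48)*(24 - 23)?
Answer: 99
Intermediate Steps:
(51 + 48)*(24 - 23) = 99*1 = 99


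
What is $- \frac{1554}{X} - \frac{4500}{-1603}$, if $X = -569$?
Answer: $\frac{5051562}{912107} \approx 5.5383$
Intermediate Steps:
$- \frac{1554}{X} - \frac{4500}{-1603} = - \frac{1554}{-569} - \frac{4500}{-1603} = \left(-1554\right) \left(- \frac{1}{569}\right) - - \frac{4500}{1603} = \frac{1554}{569} + \frac{4500}{1603} = \frac{5051562}{912107}$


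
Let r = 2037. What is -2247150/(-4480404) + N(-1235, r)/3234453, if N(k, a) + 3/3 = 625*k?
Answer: 211665818947/805092008834 ≈ 0.26291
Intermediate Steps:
N(k, a) = -1 + 625*k
-2247150/(-4480404) + N(-1235, r)/3234453 = -2247150/(-4480404) + (-1 + 625*(-1235))/3234453 = -2247150*(-1/4480404) + (-1 - 771875)*(1/3234453) = 374525/746734 - 771876*1/3234453 = 374525/746734 - 257292/1078151 = 211665818947/805092008834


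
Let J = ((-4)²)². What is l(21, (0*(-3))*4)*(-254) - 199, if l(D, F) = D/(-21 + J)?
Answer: -52099/235 ≈ -221.70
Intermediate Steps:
J = 256 (J = 16² = 256)
l(D, F) = D/235 (l(D, F) = D/(-21 + 256) = D/235)
l(21, (0*(-3))*4)*(-254) - 199 = ((1/235)*21)*(-254) - 199 = (21/235)*(-254) - 199 = -5334/235 - 199 = -52099/235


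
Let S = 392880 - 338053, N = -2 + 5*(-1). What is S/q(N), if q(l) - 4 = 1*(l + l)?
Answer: -54827/10 ≈ -5482.7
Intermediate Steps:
N = -7 (N = -2 - 5 = -7)
q(l) = 4 + 2*l (q(l) = 4 + 1*(l + l) = 4 + 1*(2*l) = 4 + 2*l)
S = 54827
S/q(N) = 54827/(4 + 2*(-7)) = 54827/(4 - 14) = 54827/(-10) = 54827*(-1/10) = -54827/10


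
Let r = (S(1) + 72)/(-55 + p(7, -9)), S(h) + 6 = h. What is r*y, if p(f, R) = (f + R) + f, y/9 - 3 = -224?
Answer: 133263/50 ≈ 2665.3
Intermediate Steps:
y = -1989 (y = 27 + 9*(-224) = 27 - 2016 = -1989)
S(h) = -6 + h
p(f, R) = R + 2*f (p(f, R) = (R + f) + f = R + 2*f)
r = -67/50 (r = ((-6 + 1) + 72)/(-55 + (-9 + 2*7)) = (-5 + 72)/(-55 + (-9 + 14)) = 67/(-55 + 5) = 67/(-50) = 67*(-1/50) = -67/50 ≈ -1.3400)
r*y = -67/50*(-1989) = 133263/50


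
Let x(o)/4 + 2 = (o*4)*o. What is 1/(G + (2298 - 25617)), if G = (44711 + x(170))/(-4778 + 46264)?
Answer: -41486/966904931 ≈ -4.2906e-5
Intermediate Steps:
x(o) = -8 + 16*o**2 (x(o) = -8 + 4*((o*4)*o) = -8 + 4*((4*o)*o) = -8 + 4*(4*o**2) = -8 + 16*o**2)
G = 507103/41486 (G = (44711 + (-8 + 16*170**2))/(-4778 + 46264) = (44711 + (-8 + 16*28900))/41486 = (44711 + (-8 + 462400))*(1/41486) = (44711 + 462392)*(1/41486) = 507103*(1/41486) = 507103/41486 ≈ 12.223)
1/(G + (2298 - 25617)) = 1/(507103/41486 + (2298 - 25617)) = 1/(507103/41486 - 23319) = 1/(-966904931/41486) = -41486/966904931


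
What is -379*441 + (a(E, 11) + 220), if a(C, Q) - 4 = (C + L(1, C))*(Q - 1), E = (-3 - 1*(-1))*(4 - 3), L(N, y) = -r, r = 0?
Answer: -166935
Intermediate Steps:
L(N, y) = 0 (L(N, y) = -1*0 = 0)
E = -2 (E = (-3 + 1)*1 = -2*1 = -2)
a(C, Q) = 4 + C*(-1 + Q) (a(C, Q) = 4 + (C + 0)*(Q - 1) = 4 + C*(-1 + Q))
-379*441 + (a(E, 11) + 220) = -379*441 + ((4 - 1*(-2) - 2*11) + 220) = -167139 + ((4 + 2 - 22) + 220) = -167139 + (-16 + 220) = -167139 + 204 = -166935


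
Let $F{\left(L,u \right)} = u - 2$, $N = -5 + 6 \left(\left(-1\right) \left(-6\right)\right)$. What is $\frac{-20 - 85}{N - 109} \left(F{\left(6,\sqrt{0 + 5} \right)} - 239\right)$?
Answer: $- \frac{8435}{26} + \frac{35 \sqrt{5}}{26} \approx -321.41$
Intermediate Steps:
$N = 31$ ($N = -5 + 6 \cdot 6 = -5 + 36 = 31$)
$F{\left(L,u \right)} = -2 + u$
$\frac{-20 - 85}{N - 109} \left(F{\left(6,\sqrt{0 + 5} \right)} - 239\right) = \frac{-20 - 85}{31 - 109} \left(\left(-2 + \sqrt{0 + 5}\right) - 239\right) = - \frac{105}{-78} \left(\left(-2 + \sqrt{5}\right) - 239\right) = \left(-105\right) \left(- \frac{1}{78}\right) \left(-241 + \sqrt{5}\right) = \frac{35 \left(-241 + \sqrt{5}\right)}{26} = - \frac{8435}{26} + \frac{35 \sqrt{5}}{26}$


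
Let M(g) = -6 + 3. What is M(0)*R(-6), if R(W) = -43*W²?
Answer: 4644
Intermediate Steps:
M(g) = -3
M(0)*R(-6) = -(-129)*(-6)² = -(-129)*36 = -3*(-1548) = 4644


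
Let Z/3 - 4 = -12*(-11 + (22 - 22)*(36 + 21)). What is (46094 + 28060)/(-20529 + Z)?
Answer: -24718/6707 ≈ -3.6854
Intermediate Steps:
Z = 408 (Z = 12 + 3*(-12*(-11 + (22 - 22)*(36 + 21))) = 12 + 3*(-12*(-11 + 0*57)) = 12 + 3*(-12*(-11 + 0)) = 12 + 3*(-12*(-11)) = 12 + 3*132 = 12 + 396 = 408)
(46094 + 28060)/(-20529 + Z) = (46094 + 28060)/(-20529 + 408) = 74154/(-20121) = 74154*(-1/20121) = -24718/6707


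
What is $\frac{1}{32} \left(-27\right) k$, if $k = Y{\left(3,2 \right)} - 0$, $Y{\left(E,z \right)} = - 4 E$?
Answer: $\frac{81}{8} \approx 10.125$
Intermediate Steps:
$k = -12$ ($k = \left(-4\right) 3 - 0 = -12 + 0 = -12$)
$\frac{1}{32} \left(-27\right) k = \frac{1}{32} \left(-27\right) \left(-12\right) = \left(- \frac{27}{32}\right) \left(-12\right) = \frac{81}{8}$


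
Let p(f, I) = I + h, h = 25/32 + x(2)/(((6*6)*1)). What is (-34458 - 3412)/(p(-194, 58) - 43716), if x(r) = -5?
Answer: 10906560/12573319 ≈ 0.86744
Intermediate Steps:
h = 185/288 (h = 25/32 - 5/((6*6)*1) = 25*(1/32) - 5/(36*1) = 25/32 - 5/36 = 185/288 ≈ 0.64236)
p(f, I) = 185/288 + I (p(f, I) = I + 185/288 = 185/288 + I)
(-34458 - 3412)/(p(-194, 58) - 43716) = (-34458 - 3412)/((185/288 + 58) - 43716) = -37870/(16889/288 - 43716) = -37870/(-12573319/288) = -37870*(-288/12573319) = 10906560/12573319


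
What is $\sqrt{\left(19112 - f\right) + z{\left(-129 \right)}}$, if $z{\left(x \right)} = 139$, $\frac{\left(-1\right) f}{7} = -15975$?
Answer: $3 i \sqrt{10286} \approx 304.26 i$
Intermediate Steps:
$f = 111825$ ($f = \left(-7\right) \left(-15975\right) = 111825$)
$\sqrt{\left(19112 - f\right) + z{\left(-129 \right)}} = \sqrt{\left(19112 - 111825\right) + 139} = \sqrt{-92713 + 139} = \sqrt{-92574} = 3 i \sqrt{10286}$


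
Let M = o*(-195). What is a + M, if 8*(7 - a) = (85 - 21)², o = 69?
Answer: -13960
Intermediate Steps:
a = -505 (a = 7 - (85 - 21)²/8 = 7 - ⅛*64² = 7 - ⅛*4096 = 7 - 512 = -505)
M = -13455 (M = 69*(-195) = -13455)
a + M = -505 - 13455 = -13960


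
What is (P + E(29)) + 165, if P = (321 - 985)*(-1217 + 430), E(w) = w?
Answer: 522762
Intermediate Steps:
P = 522568 (P = -664*(-787) = 522568)
(P + E(29)) + 165 = (522568 + 29) + 165 = 522597 + 165 = 522762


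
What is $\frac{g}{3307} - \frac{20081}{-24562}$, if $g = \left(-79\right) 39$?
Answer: $- \frac{9267655}{81226534} \approx -0.1141$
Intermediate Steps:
$g = -3081$
$\frac{g}{3307} - \frac{20081}{-24562} = - \frac{3081}{3307} - \frac{20081}{-24562} = \left(-3081\right) \frac{1}{3307} - - \frac{20081}{24562} = - \frac{3081}{3307} + \frac{20081}{24562} = - \frac{9267655}{81226534}$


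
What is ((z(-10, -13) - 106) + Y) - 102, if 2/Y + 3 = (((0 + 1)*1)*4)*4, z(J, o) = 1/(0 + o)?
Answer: -2703/13 ≈ -207.92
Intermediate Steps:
z(J, o) = 1/o
Y = 2/13 (Y = 2/(-3 + (((0 + 1)*1)*4)*4) = 2/(-3 + ((1*1)*4)*4) = 2/(-3 + (1*4)*4) = 2/(-3 + 4*4) = 2/(-3 + 16) = 2/13 ≈ 0.15385)
((z(-10, -13) - 106) + Y) - 102 = ((1/(-13) - 106) + 2/13) - 102 = ((-1/13 - 106) + 2/13) - 102 = (-1379/13 + 2/13) - 102 = -1377/13 - 102 = -2703/13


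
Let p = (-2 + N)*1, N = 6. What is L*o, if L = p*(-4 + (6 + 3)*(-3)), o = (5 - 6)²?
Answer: -124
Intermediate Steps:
p = 4 (p = (-2 + 6)*1 = 4*1 = 4)
o = 1 (o = (-1)² = 1)
L = -124 (L = 4*(-4 + (6 + 3)*(-3)) = 4*(-4 + 9*(-3)) = 4*(-4 - 27) = 4*(-31) = -124)
L*o = -124*1 = -124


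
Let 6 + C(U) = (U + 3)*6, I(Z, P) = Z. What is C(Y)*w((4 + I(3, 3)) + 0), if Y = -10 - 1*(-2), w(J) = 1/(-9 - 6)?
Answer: 12/5 ≈ 2.4000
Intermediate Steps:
w(J) = -1/15 (w(J) = 1/(-15) = -1/15)
Y = -8 (Y = -10 + 2 = -8)
C(U) = 12 + 6*U (C(U) = -6 + (U + 3)*6 = -6 + (3 + U)*6 = -6 + (18 + 6*U) = 12 + 6*U)
C(Y)*w((4 + I(3, 3)) + 0) = (12 + 6*(-8))*(-1/15) = (12 - 48)*(-1/15) = -36*(-1/15) = 12/5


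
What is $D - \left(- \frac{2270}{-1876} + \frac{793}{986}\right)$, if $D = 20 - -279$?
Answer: $\frac{68668147}{231217} \approx 296.99$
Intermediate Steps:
$D = 299$ ($D = 20 + 279 = 299$)
$D - \left(- \frac{2270}{-1876} + \frac{793}{986}\right) = 299 - \left(- \frac{2270}{-1876} + \frac{793}{986}\right) = 299 - \left(\left(-2270\right) \left(- \frac{1}{1876}\right) + 793 \cdot \frac{1}{986}\right) = 299 - \left(\frac{1135}{938} + \frac{793}{986}\right) = 299 - \frac{465736}{231217} = \frac{68668147}{231217}$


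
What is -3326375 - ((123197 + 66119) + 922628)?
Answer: -4438319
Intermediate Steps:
-3326375 - ((123197 + 66119) + 922628) = -3326375 - (189316 + 922628) = -3326375 - 1*1111944 = -3326375 - 1111944 = -4438319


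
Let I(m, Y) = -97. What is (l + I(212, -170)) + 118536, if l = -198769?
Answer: -80330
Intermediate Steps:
(l + I(212, -170)) + 118536 = (-198769 - 97) + 118536 = -198866 + 118536 = -80330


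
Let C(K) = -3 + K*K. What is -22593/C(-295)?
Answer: -22593/87022 ≈ -0.25962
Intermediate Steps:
C(K) = -3 + K²
-22593/C(-295) = -22593/(-3 + (-295)²) = -22593/(-3 + 87025) = -22593/87022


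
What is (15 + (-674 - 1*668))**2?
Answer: 1760929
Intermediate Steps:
(15 + (-674 - 1*668))**2 = (15 + (-674 - 668))**2 = (15 - 1342)**2 = (-1327)**2 = 1760929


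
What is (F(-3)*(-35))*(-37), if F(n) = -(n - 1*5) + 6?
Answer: 18130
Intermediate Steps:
F(n) = 11 - n (F(n) = -(n - 5) + 6 = -(-5 + n) + 6 = (5 - n) + 6 = 11 - n)
(F(-3)*(-35))*(-37) = ((11 - 1*(-3))*(-35))*(-37) = ((11 + 3)*(-35))*(-37) = (14*(-35))*(-37) = -490*(-37) = 18130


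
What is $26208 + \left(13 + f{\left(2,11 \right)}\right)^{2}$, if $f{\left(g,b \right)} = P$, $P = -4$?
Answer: $26289$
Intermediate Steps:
$f{\left(g,b \right)} = -4$
$26208 + \left(13 + f{\left(2,11 \right)}\right)^{2} = 26208 + \left(13 - 4\right)^{2} = 26208 + 9^{2} = 26208 + 81 = 26289$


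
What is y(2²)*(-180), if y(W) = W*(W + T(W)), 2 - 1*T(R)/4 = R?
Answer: 2880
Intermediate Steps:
T(R) = 8 - 4*R
y(W) = W*(8 - 3*W) (y(W) = W*(W + (8 - 4*W)) = W*(8 - 3*W))
y(2²)*(-180) = (2²*(8 - 3*2²))*(-180) = (4*(8 - 3*4))*(-180) = (4*(8 - 12))*(-180) = (4*(-4))*(-180) = -16*(-180) = 2880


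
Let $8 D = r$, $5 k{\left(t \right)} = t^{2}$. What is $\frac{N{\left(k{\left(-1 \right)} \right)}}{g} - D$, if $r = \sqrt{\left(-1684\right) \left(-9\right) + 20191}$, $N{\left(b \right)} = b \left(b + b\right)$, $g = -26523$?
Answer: $- \frac{2}{663075} - \frac{\sqrt{35347}}{8} \approx -23.501$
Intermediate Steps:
$k{\left(t \right)} = \frac{t^{2}}{5}$
$N{\left(b \right)} = 2 b^{2}$ ($N{\left(b \right)} = b 2 b = 2 b^{2}$)
$r = \sqrt{35347}$ ($r = \sqrt{15156 + 20191} = \sqrt{35347} \approx 188.01$)
$D = \frac{\sqrt{35347}}{8} \approx 23.501$
$\frac{N{\left(k{\left(-1 \right)} \right)}}{g} - D = \frac{2 \left(\frac{\left(-1\right)^{2}}{5}\right)^{2}}{-26523} - \frac{\sqrt{35347}}{8} = 2 \left(\frac{1}{5} \cdot 1\right)^{2} \left(- \frac{1}{26523}\right) - \frac{\sqrt{35347}}{8} = \frac{2}{25} \left(- \frac{1}{26523}\right) - \frac{\sqrt{35347}}{8} = - \frac{2}{663075} - \frac{\sqrt{35347}}{8}$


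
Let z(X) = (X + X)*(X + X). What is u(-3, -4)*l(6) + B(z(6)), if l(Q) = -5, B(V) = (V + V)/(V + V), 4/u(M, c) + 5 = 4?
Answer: 21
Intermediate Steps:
z(X) = 4*X² (z(X) = (2*X)*(2*X) = 4*X²)
u(M, c) = -4 (u(M, c) = 4/(-5 + 4) = 4/(-1) = 4*(-1) = -4)
B(V) = 1 (B(V) = (2*V)/((2*V)) = (2*V)*(1/(2*V)) = 1)
u(-3, -4)*l(6) + B(z(6)) = -4*(-5) + 1 = 20 + 1 = 21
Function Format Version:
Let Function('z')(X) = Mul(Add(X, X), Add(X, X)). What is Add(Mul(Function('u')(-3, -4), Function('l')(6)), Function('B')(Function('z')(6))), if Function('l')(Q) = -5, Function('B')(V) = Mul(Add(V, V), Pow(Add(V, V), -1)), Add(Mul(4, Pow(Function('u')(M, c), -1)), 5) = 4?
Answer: 21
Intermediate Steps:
Function('z')(X) = Mul(4, Pow(X, 2)) (Function('z')(X) = Mul(Mul(2, X), Mul(2, X)) = Mul(4, Pow(X, 2)))
Function('u')(M, c) = -4 (Function('u')(M, c) = Mul(4, Pow(Add(-5, 4), -1)) = Mul(4, Pow(-1, -1)) = Mul(4, -1) = -4)
Function('B')(V) = 1 (Function('B')(V) = Mul(Mul(2, V), Pow(Mul(2, V), -1)) = Mul(Mul(2, V), Mul(Rational(1, 2), Pow(V, -1))) = 1)
Add(Mul(Function('u')(-3, -4), Function('l')(6)), Function('B')(Function('z')(6))) = Add(Mul(-4, -5), 1) = Add(20, 1) = 21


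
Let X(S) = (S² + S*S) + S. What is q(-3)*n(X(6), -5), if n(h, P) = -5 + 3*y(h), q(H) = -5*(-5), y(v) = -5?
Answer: -500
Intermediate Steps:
X(S) = S + 2*S² (X(S) = (S² + S²) + S = 2*S² + S = S + 2*S²)
q(H) = 25
n(h, P) = -20 (n(h, P) = -5 + 3*(-5) = -5 - 15 = -20)
q(-3)*n(X(6), -5) = 25*(-20) = -500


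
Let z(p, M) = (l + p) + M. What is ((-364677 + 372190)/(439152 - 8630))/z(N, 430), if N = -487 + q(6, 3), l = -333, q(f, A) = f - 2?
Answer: -7513/166181492 ≈ -4.5210e-5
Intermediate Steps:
q(f, A) = -2 + f
N = -483 (N = -487 + (-2 + 6) = -487 + 4 = -483)
z(p, M) = -333 + M + p (z(p, M) = (-333 + p) + M = -333 + M + p)
((-364677 + 372190)/(439152 - 8630))/z(N, 430) = ((-364677 + 372190)/(439152 - 8630))/(-333 + 430 - 483) = (7513/430522)/(-386) = (7513*(1/430522))*(-1/386) = (7513/430522)*(-1/386) = -7513/166181492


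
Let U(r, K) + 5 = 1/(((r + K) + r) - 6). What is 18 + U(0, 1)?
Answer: 64/5 ≈ 12.800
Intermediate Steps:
U(r, K) = -5 + 1/(-6 + K + 2*r) (U(r, K) = -5 + 1/(((r + K) + r) - 6) = -5 + 1/(((K + r) + r) - 6) = -5 + 1/((K + 2*r) - 6) = -5 + 1/(-6 + K + 2*r))
18 + U(0, 1) = 18 + (31 - 10*0 - 5*1)/(-6 + 1 + 2*0) = 18 + (31 + 0 - 5)/(-6 + 1 + 0) = 18 + 26/(-5) = 18 - 1/5*26 = 18 - 26/5 = 64/5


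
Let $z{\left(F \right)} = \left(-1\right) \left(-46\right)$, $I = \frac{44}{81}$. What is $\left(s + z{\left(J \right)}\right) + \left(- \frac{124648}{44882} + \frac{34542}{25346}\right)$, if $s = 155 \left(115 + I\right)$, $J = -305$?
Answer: $\frac{21767524050178}{1212419907} \approx 17954.0$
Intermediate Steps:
$I = \frac{44}{81}$ ($I = 44 \cdot \frac{1}{81} = \frac{44}{81} \approx 0.54321$)
$z{\left(F \right)} = 46$
$s = \frac{1450645}{81}$ ($s = 155 \left(115 + \frac{44}{81}\right) = 155 \cdot \frac{9359}{81} = \frac{1450645}{81} \approx 17909.0$)
$\left(s + z{\left(J \right)}\right) + \left(- \frac{124648}{44882} + \frac{34542}{25346}\right) = \left(\frac{1450645}{81} + 46\right) + \left(- \frac{124648}{44882} + \frac{34542}{25346}\right) = \frac{1454371}{81} + \left(\left(-124648\right) \frac{1}{44882} + 34542 \cdot \frac{1}{25346}\right) = \frac{1454371}{81} + \left(- \frac{62324}{22441} + \frac{909}{667}\right) = \frac{1454371}{81} - \frac{21171239}{14968147} = \frac{21767524050178}{1212419907}$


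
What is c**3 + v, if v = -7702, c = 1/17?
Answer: -37839925/4913 ≈ -7702.0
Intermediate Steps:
c = 1/17 ≈ 0.058824
c**3 + v = (1/17)**3 - 7702 = 1/4913 - 7702 = -37839925/4913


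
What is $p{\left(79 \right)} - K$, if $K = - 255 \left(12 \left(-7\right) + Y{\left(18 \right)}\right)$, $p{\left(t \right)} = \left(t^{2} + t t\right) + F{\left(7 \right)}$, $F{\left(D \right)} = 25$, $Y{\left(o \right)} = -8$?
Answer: $-10953$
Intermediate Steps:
$p{\left(t \right)} = 25 + 2 t^{2}$ ($p{\left(t \right)} = \left(t^{2} + t t\right) + 25 = \left(t^{2} + t^{2}\right) + 25 = 2 t^{2} + 25 = 25 + 2 t^{2}$)
$K = 23460$ ($K = - 255 \left(12 \left(-7\right) - 8\right) = - 255 \left(-84 - 8\right) = \left(-255\right) \left(-92\right) = 23460$)
$p{\left(79 \right)} - K = \left(25 + 2 \cdot 79^{2}\right) - 23460 = \left(25 + 2 \cdot 6241\right) - 23460 = \left(25 + 12482\right) - 23460 = 12507 - 23460 = -10953$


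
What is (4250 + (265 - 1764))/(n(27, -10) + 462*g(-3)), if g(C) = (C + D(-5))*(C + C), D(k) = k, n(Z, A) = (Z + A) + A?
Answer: 393/3169 ≈ 0.12401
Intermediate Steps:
n(Z, A) = Z + 2*A (n(Z, A) = (A + Z) + A = Z + 2*A)
g(C) = 2*C*(-5 + C) (g(C) = (C - 5)*(C + C) = (-5 + C)*(2*C) = 2*C*(-5 + C))
(4250 + (265 - 1764))/(n(27, -10) + 462*g(-3)) = (4250 + (265 - 1764))/((27 + 2*(-10)) + 462*(2*(-3)*(-5 - 3))) = (4250 - 1499)/((27 - 20) + 462*(2*(-3)*(-8))) = 2751/(7 + 462*48) = 2751/(7 + 22176) = 2751/22183 = 2751*(1/22183) = 393/3169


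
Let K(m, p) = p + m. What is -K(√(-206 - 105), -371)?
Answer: 371 - I*√311 ≈ 371.0 - 17.635*I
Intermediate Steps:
K(m, p) = m + p
-K(√(-206 - 105), -371) = -(√(-206 - 105) - 371) = -(√(-311) - 371) = -(I*√311 - 371) = -(-371 + I*√311) = 371 - I*√311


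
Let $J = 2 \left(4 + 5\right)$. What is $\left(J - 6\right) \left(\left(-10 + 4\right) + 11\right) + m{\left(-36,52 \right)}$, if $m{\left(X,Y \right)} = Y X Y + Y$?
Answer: $-97232$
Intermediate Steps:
$m{\left(X,Y \right)} = Y + X Y^{2}$ ($m{\left(X,Y \right)} = X Y Y + Y = X Y^{2} + Y = Y + X Y^{2}$)
$J = 18$ ($J = 2 \cdot 9 = 18$)
$\left(J - 6\right) \left(\left(-10 + 4\right) + 11\right) + m{\left(-36,52 \right)} = \left(18 - 6\right) \left(\left(-10 + 4\right) + 11\right) + 52 \left(1 - 1872\right) = 12 \left(-6 + 11\right) + 52 \left(1 - 1872\right) = 12 \cdot 5 + 52 \left(-1871\right) = 60 - 97292 = -97232$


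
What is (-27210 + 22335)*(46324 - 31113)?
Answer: -74153625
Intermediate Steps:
(-27210 + 22335)*(46324 - 31113) = -4875*15211 = -74153625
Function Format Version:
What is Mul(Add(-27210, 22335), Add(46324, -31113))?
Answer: -74153625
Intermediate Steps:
Mul(Add(-27210, 22335), Add(46324, -31113)) = Mul(-4875, 15211) = -74153625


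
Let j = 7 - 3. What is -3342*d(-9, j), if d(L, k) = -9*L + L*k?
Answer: -150390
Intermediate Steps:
j = 4
-3342*d(-9, j) = -(-30078)*(-9 + 4) = -(-30078)*(-5) = -3342*45 = -150390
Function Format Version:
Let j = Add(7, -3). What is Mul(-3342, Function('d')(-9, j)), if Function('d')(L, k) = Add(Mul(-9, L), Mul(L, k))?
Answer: -150390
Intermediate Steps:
j = 4
Mul(-3342, Function('d')(-9, j)) = Mul(-3342, Mul(-9, Add(-9, 4))) = Mul(-3342, Mul(-9, -5)) = Mul(-3342, 45) = -150390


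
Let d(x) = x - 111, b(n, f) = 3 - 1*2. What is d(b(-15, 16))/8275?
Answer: -22/1655 ≈ -0.013293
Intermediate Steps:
b(n, f) = 1 (b(n, f) = 3 - 2 = 1)
d(x) = -111 + x
d(b(-15, 16))/8275 = (-111 + 1)/8275 = -110*1/8275 = -22/1655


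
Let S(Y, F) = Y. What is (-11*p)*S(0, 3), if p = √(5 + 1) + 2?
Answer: 0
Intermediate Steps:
p = 2 + √6 (p = √6 + 2 = 2 + √6 ≈ 4.4495)
(-11*p)*S(0, 3) = -11*(2 + √6)*0 = (-22 - 11*√6)*0 = 0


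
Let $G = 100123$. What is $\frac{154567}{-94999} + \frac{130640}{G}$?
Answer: $- \frac{3065042381}{9511584877} \approx -0.32224$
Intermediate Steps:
$\frac{154567}{-94999} + \frac{130640}{G} = \frac{154567}{-94999} + \frac{130640}{100123} = 154567 \left(- \frac{1}{94999}\right) + 130640 \cdot \frac{1}{100123} = - \frac{154567}{94999} + \frac{130640}{100123} = - \frac{3065042381}{9511584877}$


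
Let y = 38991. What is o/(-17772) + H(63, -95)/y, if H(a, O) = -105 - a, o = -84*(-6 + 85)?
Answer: 7104405/19248557 ≈ 0.36909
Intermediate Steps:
o = -6636 (o = -84*79 = -6636)
o/(-17772) + H(63, -95)/y = -6636/(-17772) + (-105 - 1*63)/38991 = -6636*(-1/17772) + (-105 - 63)*(1/38991) = 553/1481 - 168*1/38991 = 553/1481 - 56/12997 = 7104405/19248557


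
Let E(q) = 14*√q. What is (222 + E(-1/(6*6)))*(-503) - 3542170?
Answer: -3653836 - 3521*I/3 ≈ -3.6538e+6 - 1173.7*I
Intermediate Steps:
(222 + E(-1/(6*6)))*(-503) - 3542170 = (222 + 14*√(-1/(6*6)))*(-503) - 3542170 = (222 + 14*√(-1/36))*(-503) - 3542170 = (222 + 14*(I/6))*(-503) - 3542170 = (222 + 7*I/3)*(-503) - 3542170 = (-111666 - 3521*I/3) - 3542170 = -3653836 - 3521*I/3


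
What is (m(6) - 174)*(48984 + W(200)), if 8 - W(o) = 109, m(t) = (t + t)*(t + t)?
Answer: -1466490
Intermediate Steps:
m(t) = 4*t**2 (m(t) = (2*t)*(2*t) = 4*t**2)
W(o) = -101 (W(o) = 8 - 1*109 = 8 - 109 = -101)
(m(6) - 174)*(48984 + W(200)) = (4*6**2 - 174)*(48984 - 101) = (4*36 - 174)*48883 = (144 - 174)*48883 = -30*48883 = -1466490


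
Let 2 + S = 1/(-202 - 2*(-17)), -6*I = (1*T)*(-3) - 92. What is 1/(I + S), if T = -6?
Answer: 168/1735 ≈ 0.096830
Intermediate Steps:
I = 37/3 (I = -((1*(-6))*(-3) - 92)/6 = -(-6*(-3) - 92)/6 = -(18 - 92)/6 = -⅙*(-74) = 37/3 ≈ 12.333)
S = -337/168 (S = -2 + 1/(-202 - 2*(-17)) = -2 + 1/(-202 + 34) = -2 + 1/(-168) = -2 - 1/168 = -337/168 ≈ -2.0060)
1/(I + S) = 1/(37/3 - 337/168) = 1/(1735/168) = 168/1735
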